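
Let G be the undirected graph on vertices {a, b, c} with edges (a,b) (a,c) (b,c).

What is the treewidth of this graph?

2

A width-2 tree decomposition is:
Bags: B1 = {a, b, c}
Tree: (single bag)
A single bag containing all 3 vertices is trivially a valid decomposition of width 2. On the other hand G contains the 3-clique {a, b, c}. A clique must lie in a single bag of any decomposition, so no decomposition can have width below 2. The upper and lower bounds meet at 2, so that is the treewidth.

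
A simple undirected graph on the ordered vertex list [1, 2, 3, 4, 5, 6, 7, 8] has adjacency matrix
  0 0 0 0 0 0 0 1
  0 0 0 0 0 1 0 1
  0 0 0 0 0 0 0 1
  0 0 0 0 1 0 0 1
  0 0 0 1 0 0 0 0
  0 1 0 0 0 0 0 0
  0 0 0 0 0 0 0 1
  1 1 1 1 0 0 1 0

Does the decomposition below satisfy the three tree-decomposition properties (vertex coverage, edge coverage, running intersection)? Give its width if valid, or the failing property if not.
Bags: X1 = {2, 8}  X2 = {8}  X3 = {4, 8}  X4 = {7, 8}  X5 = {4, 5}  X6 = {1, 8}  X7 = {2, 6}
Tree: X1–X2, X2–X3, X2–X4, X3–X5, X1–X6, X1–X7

No — vertex 3 appears in no bag.

A tree decomposition must satisfy three properties: every vertex lies in some bag; for every edge, both endpoints lie together in some bag; and for every vertex, the bags containing it form a connected subtree. Here vertex 3 appears in no bag, so the decomposition is invalid.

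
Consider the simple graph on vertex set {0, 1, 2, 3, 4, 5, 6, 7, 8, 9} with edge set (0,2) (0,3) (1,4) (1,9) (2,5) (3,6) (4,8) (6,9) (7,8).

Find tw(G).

A width-1 tree decomposition is:
Bags: B1 = {7, 8}  B2 = {4, 8}  B3 = {1, 4}  B4 = {1, 9}  B5 = {6, 9}  B6 = {3, 6}  B7 = {0, 3}  B8 = {0, 2}  B9 = {2, 5}
Tree: B1–B2, B2–B3, B3–B4, B4–B5, B5–B6, B6–B7, B7–B8, B8–B9
Every bag has size at most 2, so the width is 2 − 1 = 1 and tw(G) ≤ 1. Any graph with an edge has treewidth ≥ 1, and G has the edge 7–8. Hence tw(G) = 1 exactly.

1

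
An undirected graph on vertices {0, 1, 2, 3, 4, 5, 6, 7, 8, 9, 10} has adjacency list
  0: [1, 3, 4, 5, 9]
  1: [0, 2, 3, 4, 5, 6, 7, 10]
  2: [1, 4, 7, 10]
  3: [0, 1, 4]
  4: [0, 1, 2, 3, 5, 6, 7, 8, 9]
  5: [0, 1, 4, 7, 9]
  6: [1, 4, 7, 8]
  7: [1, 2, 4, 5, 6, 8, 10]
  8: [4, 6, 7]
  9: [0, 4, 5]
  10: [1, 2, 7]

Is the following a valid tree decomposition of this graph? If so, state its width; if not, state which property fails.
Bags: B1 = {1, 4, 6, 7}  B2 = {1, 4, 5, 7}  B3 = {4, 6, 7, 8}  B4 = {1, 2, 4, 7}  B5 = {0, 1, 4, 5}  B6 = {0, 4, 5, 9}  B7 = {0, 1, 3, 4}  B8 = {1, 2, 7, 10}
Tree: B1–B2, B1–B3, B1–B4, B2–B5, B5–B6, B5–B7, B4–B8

Yes; width 3.

Checking the three conditions: (i) the bags cover all of {0, 1, 2, 3, 4, 5, 6, 7, 8, 9, 10}; (ii) for each edge, some bag contains both endpoints; (iii) the bags containing any fixed vertex form a subtree. All hold, so the decomposition is valid with width 4 − 1 = 3.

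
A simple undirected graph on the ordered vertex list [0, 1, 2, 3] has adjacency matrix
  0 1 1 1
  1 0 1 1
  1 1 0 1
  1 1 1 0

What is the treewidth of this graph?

A width-3 tree decomposition is:
Bags: B1 = {0, 1, 2, 3}
Tree: (single bag)
A single bag containing all 4 vertices is trivially a valid decomposition of width 3. For the lower bound, the 4 vertices {0, 1, 2, 3} are pairwise adjacent, and any tree decomposition puts a clique entirely inside one bag — forcing width ≥ 3. The upper and lower bounds meet at 3, so that is the treewidth.

3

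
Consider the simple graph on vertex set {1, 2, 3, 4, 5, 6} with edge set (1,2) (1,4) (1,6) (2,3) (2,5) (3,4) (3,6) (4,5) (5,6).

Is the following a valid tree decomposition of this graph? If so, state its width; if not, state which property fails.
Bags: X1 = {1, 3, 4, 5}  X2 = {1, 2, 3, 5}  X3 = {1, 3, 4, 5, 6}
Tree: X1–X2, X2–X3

A tree decomposition must satisfy three properties: every vertex lies in some bag; for every edge, both endpoints lie together in some bag; and for every vertex, the bags containing it form a connected subtree. Here bags containing vertex 4 are not connected in the tree, so the decomposition is invalid.

No — bags containing vertex 4 are not connected in the tree.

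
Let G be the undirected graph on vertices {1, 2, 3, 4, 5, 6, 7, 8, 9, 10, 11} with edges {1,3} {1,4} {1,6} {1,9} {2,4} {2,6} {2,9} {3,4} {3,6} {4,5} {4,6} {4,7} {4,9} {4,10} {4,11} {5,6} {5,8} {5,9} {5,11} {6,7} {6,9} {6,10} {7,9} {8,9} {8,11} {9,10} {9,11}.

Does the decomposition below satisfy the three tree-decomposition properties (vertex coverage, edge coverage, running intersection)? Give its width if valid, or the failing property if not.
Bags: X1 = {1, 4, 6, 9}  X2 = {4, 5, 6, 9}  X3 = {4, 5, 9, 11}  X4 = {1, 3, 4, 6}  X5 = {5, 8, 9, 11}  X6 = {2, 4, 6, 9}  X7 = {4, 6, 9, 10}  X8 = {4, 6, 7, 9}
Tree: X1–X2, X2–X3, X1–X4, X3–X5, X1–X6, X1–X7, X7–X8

Every vertex of G appears in some bag (union = {1, 2, 3, 4, 5, 6, 7, 8, 9, 10, 11}); every edge is covered by a bag; and for each vertex v the set of bags containing v is connected in the bag tree. The decomposition is therefore valid. The largest bag has 4 vertices, so the width is 3.

Yes; width 3.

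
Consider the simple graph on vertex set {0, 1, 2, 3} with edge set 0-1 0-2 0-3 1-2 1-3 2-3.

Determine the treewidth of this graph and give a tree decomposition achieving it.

Treewidth 3.
One such decomposition:
Bags: B1 = {0, 1, 2, 3}
Tree: (single bag)

A single bag containing all 4 vertices is trivially a valid decomposition of width 3. For the lower bound, the 4 vertices {0, 1, 2, 3} are pairwise adjacent, and any tree decomposition puts a clique entirely inside one bag — forcing width ≥ 3. Combining the bounds, tw(G) = 3.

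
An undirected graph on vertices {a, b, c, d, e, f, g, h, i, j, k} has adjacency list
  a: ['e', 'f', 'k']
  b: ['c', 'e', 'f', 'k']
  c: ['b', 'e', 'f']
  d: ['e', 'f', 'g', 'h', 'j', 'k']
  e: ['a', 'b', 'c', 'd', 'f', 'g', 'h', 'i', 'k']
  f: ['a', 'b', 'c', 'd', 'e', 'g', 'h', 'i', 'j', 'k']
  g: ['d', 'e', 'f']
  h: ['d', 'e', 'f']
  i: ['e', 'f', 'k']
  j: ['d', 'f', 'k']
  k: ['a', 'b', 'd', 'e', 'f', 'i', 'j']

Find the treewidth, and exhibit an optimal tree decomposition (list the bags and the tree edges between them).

Each bag holds 4 vertices, so the decomposition has width 3, which upper-bounds the treewidth. For the lower bound, the 4 vertices {d, f, j, k} are pairwise adjacent, and any tree decomposition puts a clique entirely inside one bag — forcing width ≥ 3. Combining the bounds, tw(G) = 3.

Treewidth 3.
One such decomposition:
Bags: B1 = {b, e, f, k}  B2 = {d, e, f, k}  B3 = {e, f, i, k}  B4 = {d, e, f, g}  B5 = {a, e, f, k}  B6 = {b, c, e, f}  B7 = {d, e, f, h}  B8 = {d, f, j, k}
Tree: B1–B2, B2–B3, B2–B4, B3–B5, B1–B6, B4–B7, B2–B8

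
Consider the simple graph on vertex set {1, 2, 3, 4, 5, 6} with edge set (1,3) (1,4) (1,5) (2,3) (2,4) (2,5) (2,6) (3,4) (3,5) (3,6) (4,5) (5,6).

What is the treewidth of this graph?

A width-3 tree decomposition is:
Bags: B1 = {2, 3, 4, 5}  B2 = {1, 3, 4, 5}  B3 = {2, 3, 5, 6}
Tree: B1–B2, B1–B3
Every bag has size at most 4, so the width is 4 − 1 = 3 and tw(G) ≤ 3. Conversely, {1, 3, 4, 5} is a clique of size 4, and the vertices of any clique must share a bag in every tree decomposition; so some bag has ≥ 4 vertices and tw(G) ≥ 3. Combining the bounds, tw(G) = 3.

3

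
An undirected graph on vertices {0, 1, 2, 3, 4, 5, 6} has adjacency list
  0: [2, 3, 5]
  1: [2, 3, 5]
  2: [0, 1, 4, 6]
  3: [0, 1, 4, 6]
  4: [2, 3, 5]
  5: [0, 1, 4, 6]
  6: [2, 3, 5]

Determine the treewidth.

A width-3 tree decomposition is:
Bags: B1 = {2, 3, 4, 5}  B2 = {1, 2, 3, 5}  B3 = {2, 3, 5, 6}  B4 = {0, 2, 3, 5}
Tree: B1–B2, B2–B3, B3–B4
Each bag holds 4 vertices, so the decomposition has width 3, which upper-bounds the treewidth. For the lower bound: the 4 vertex sets {3,4}, {1,2}, {5}, {6} are disjoint, each induces a connected subgraph, and every pair is joined by at least one edge of G. Contracting each set to a single vertex therefore yields K_{4} as a minor, and since treewidth is minor-monotone, tw(G) ≥ tw(K_{4}) = 3. Hence tw(G) = 3 exactly.

3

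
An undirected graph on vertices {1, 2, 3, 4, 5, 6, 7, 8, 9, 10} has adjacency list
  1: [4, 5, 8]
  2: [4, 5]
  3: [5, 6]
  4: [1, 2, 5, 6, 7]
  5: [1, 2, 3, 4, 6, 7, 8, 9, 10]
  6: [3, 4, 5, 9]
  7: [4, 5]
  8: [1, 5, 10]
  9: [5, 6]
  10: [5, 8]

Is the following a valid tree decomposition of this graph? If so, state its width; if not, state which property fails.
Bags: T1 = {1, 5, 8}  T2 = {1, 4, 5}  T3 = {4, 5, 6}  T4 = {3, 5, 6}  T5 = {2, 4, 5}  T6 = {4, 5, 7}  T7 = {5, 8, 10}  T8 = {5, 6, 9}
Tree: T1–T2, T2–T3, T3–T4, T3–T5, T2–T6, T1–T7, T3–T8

Yes; width 2.

Vertex coverage: the bags together contain {1, 2, 3, 4, 5, 6, 7, 8, 9, 10}, the full vertex set. Edge coverage: each edge of G has both endpoints in at least one bag. Running intersection: for every vertex, the bags containing it form a connected subtree. All three properties hold, so this is a valid tree decomposition of width max|bag| − 1 = 2, and hence tw(G) ≤ 2.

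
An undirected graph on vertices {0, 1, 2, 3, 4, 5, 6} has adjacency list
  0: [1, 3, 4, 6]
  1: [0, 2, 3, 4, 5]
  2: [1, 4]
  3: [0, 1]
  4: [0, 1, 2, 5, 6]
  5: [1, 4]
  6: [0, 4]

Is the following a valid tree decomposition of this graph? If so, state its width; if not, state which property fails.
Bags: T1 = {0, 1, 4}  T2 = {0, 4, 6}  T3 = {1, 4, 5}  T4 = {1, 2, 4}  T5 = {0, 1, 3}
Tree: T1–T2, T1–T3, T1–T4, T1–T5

Yes; width 2.

Vertex coverage: the bags together contain {0, 1, 2, 3, 4, 5, 6}, the full vertex set. Edge coverage: each edge of G has both endpoints in at least one bag. Running intersection: for every vertex, the bags containing it form a connected subtree. All three properties hold, so this is a valid tree decomposition of width max|bag| − 1 = 2, and hence tw(G) ≤ 2.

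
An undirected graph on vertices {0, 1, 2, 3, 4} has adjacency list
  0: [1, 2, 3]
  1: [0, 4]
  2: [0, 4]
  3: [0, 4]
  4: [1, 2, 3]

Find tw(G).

A width-2 tree decomposition is:
Bags: B1 = {0, 3, 4}  B2 = {0, 2, 4}  B3 = {0, 1, 4}
Tree: B1–B2, B2–B3
Each bag holds 3 vertices, so the decomposition has width 2, which upper-bounds the treewidth. The edges 3–0–2–4–3 form a cycle, so G is not a tree and its treewidth is at least 2. Combining the bounds, tw(G) = 2.

2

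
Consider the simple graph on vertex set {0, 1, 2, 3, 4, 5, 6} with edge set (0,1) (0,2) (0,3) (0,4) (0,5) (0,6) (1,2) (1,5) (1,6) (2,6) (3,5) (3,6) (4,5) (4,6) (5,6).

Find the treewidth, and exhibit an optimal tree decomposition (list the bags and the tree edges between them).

Every bag has size at most 4, so the width is 4 − 1 = 3 and tw(G) ≤ 3. On the other hand G contains the 4-clique {0, 1, 2, 6}. A clique must lie in a single bag of any decomposition, so no decomposition can have width below 3. The upper and lower bounds meet at 3, so that is the treewidth.

Treewidth 3.
One optimal decomposition is:
Bags: B1 = {0, 1, 2, 6}  B2 = {0, 1, 5, 6}  B3 = {0, 4, 5, 6}  B4 = {0, 3, 5, 6}
Tree: B1–B2, B2–B3, B2–B4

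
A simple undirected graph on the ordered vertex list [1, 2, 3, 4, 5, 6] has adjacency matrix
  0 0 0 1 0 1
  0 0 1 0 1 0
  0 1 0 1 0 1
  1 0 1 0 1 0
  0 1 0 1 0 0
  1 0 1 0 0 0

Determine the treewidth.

2

A width-2 tree decomposition is:
Bags: B1 = {1, 3, 6}  B2 = {1, 3, 4}  B3 = {2, 3, 4}  B4 = {2, 4, 5}
Tree: B1–B2, B2–B3, B3–B4
Each bag holds 3 vertices, so the decomposition has width 2, which upper-bounds the treewidth. The edges 6–1–4–3–6 form a cycle, so G is not a tree and its treewidth is at least 2. Therefore the treewidth is 2.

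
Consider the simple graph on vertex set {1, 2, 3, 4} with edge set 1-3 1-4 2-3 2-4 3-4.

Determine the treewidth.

A width-2 tree decomposition is:
Bags: B1 = {1, 3, 4}  B2 = {2, 3, 4}
Tree: B1–B2
Each bag holds 3 vertices, so the decomposition has width 2, which upper-bounds the treewidth. On the other hand G contains the 3-clique {1, 3, 4}. A clique must lie in a single bag of any decomposition, so no decomposition can have width below 2. Therefore the treewidth is 2.

2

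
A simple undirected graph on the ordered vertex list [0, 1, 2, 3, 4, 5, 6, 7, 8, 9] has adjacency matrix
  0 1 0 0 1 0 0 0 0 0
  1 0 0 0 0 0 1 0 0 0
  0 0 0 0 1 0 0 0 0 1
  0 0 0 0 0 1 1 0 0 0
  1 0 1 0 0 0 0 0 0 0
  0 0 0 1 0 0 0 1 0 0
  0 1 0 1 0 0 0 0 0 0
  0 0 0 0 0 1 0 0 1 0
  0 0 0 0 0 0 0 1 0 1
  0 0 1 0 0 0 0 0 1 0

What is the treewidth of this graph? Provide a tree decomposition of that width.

Each bag holds 3 vertices, so the decomposition has width 2, which upper-bounds the treewidth. The edges 1–0–4–2–9–8–7–5–3–6–1 form a cycle, so G is not a tree and its treewidth is at least 2. Therefore the treewidth is 2.

Treewidth 2.
One optimal decomposition is:
Bags: B1 = {0, 1, 4}  B2 = {1, 2, 4}  B3 = {1, 2, 9}  B4 = {1, 8, 9}  B5 = {1, 7, 8}  B6 = {1, 5, 7}  B7 = {1, 3, 5}  B8 = {1, 3, 6}
Tree: B1–B2, B2–B3, B3–B4, B4–B5, B5–B6, B6–B7, B7–B8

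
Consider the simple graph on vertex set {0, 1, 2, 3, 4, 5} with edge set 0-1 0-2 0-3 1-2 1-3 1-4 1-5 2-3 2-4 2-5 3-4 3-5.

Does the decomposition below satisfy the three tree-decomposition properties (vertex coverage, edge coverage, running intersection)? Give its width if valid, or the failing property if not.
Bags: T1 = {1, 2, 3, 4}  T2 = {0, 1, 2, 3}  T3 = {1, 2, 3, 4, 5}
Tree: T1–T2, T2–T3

A tree decomposition must satisfy three properties: every vertex lies in some bag; for every edge, both endpoints lie together in some bag; and for every vertex, the bags containing it form a connected subtree. Here bags containing vertex 4 are not connected in the tree, so the decomposition is invalid.

No — bags containing vertex 4 are not connected in the tree.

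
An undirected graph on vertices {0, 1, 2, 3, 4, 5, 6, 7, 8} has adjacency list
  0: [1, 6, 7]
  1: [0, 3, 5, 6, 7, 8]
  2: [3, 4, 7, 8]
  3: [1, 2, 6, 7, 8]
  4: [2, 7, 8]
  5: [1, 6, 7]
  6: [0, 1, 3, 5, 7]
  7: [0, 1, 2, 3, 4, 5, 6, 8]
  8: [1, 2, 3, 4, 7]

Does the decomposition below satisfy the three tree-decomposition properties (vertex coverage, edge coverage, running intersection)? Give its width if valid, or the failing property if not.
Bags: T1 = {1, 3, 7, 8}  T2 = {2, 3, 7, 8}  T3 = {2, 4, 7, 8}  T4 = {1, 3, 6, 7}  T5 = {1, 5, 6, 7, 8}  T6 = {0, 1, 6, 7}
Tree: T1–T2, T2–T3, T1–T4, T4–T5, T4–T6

No — bags containing vertex 8 are not connected in the tree.

A tree decomposition must satisfy three properties: every vertex lies in some bag; for every edge, both endpoints lie together in some bag; and for every vertex, the bags containing it form a connected subtree. Here bags containing vertex 8 are not connected in the tree, so the decomposition is invalid.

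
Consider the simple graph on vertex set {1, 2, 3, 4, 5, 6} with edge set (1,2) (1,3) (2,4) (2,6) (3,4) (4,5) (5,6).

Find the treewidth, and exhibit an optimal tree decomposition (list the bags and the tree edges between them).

Every bag has size at most 3, so the width is 3 − 1 = 2 and tw(G) ≤ 2. For the lower bound, G contains the cycle 1–3–4–2–1, so G is not a forest; only forests have treewidth ≤ 1, hence tw(G) ≥ 2. The upper and lower bounds meet at 2, so that is the treewidth.

Treewidth 2.
One optimal decomposition is:
Bags: B1 = {1, 2, 3}  B2 = {2, 3, 4}  B3 = {2, 4, 6}  B4 = {4, 5, 6}
Tree: B1–B2, B2–B3, B3–B4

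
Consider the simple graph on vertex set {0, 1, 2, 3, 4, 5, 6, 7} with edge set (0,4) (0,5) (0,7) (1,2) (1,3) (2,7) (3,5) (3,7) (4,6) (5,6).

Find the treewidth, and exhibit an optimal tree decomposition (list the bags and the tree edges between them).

Treewidth 2.
One optimal decomposition is:
Bags: B1 = {1, 2, 7}  B2 = {1, 3, 7}  B3 = {0, 3, 7}  B4 = {0, 3, 5}  B5 = {0, 4, 5}  B6 = {4, 5, 6}
Tree: B1–B2, B2–B3, B3–B4, B4–B5, B5–B6

Every bag has size at most 3, so the width is 3 − 1 = 2 and tw(G) ≤ 2. Since 2–1–3–7–2 is a cycle in G, G is not acyclic. Forests are exactly the graphs of treewidth ≤ 1, so tw(G) ≥ 2. Therefore the treewidth is 2.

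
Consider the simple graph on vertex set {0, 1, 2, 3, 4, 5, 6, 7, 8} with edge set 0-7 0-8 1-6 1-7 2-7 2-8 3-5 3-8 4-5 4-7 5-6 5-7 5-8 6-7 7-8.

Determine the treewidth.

A width-2 tree decomposition is:
Bags: B1 = {4, 5, 7}  B2 = {5, 7, 8}  B3 = {5, 6, 7}  B4 = {1, 6, 7}  B5 = {2, 7, 8}  B6 = {0, 7, 8}  B7 = {3, 5, 8}
Tree: B1–B2, B2–B3, B3–B4, B2–B5, B5–B6, B2–B7
The largest bag has 3 vertices, giving width 2; this decomposition certifies tw(G) ≤ 2. Conversely, {3, 5, 8} is a clique of size 3, and the vertices of any clique must share a bag in every tree decomposition; so some bag has ≥ 3 vertices and tw(G) ≥ 2. The upper and lower bounds meet at 2, so that is the treewidth.

2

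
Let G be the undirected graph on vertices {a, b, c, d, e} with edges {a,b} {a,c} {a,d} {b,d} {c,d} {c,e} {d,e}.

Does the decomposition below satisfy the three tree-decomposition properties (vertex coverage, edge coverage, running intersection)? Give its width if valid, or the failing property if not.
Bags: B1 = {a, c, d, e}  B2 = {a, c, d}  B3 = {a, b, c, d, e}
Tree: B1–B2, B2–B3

A tree decomposition must satisfy three properties: every vertex lies in some bag; for every edge, both endpoints lie together in some bag; and for every vertex, the bags containing it form a connected subtree. Here bags containing vertex e are not connected in the tree, so the decomposition is invalid.

No — bags containing vertex e are not connected in the tree.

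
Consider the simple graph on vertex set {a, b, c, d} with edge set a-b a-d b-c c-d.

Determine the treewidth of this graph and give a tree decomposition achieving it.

Treewidth 2.
One such decomposition:
Bags: B1 = {a, c, d}  B2 = {a, b, c}
Tree: B1–B2

The largest bag has 3 vertices, giving width 2; this decomposition certifies tw(G) ≤ 2. Since a–d–c–b–a is a cycle in G, G is not acyclic. Forests are exactly the graphs of treewidth ≤ 1, so tw(G) ≥ 2. Therefore the treewidth is 2.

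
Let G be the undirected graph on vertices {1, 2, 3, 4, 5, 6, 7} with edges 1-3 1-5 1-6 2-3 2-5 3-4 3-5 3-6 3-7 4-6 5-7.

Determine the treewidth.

A width-2 tree decomposition is:
Bags: B1 = {2, 3, 5}  B2 = {1, 3, 5}  B3 = {3, 5, 7}  B4 = {1, 3, 6}  B5 = {3, 4, 6}
Tree: B1–B2, B1–B3, B2–B4, B4–B5
Each bag holds 3 vertices, so the decomposition has width 2, which upper-bounds the treewidth. On the other hand G contains the 3-clique {3, 4, 6}. A clique must lie in a single bag of any decomposition, so no decomposition can have width below 2. Hence tw(G) = 2 exactly.

2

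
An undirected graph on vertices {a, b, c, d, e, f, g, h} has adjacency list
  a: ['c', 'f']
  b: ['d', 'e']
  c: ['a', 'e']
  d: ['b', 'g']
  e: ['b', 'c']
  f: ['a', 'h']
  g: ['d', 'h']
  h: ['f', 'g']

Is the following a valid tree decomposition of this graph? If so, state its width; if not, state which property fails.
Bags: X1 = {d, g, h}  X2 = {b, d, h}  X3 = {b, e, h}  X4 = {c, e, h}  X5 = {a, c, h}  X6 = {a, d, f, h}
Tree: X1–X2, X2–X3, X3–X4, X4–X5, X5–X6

A tree decomposition must satisfy three properties: every vertex lies in some bag; for every edge, both endpoints lie together in some bag; and for every vertex, the bags containing it form a connected subtree. Here bags containing vertex d are not connected in the tree, so the decomposition is invalid.

No — bags containing vertex d are not connected in the tree.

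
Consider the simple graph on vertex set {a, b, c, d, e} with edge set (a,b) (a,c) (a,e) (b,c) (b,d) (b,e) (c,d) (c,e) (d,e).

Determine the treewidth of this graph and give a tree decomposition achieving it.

Every bag has size at most 4, so the width is 4 − 1 = 3 and tw(G) ≤ 3. On the other hand G contains the 4-clique {b, c, d, e}. A clique must lie in a single bag of any decomposition, so no decomposition can have width below 3. Hence tw(G) = 3 exactly.

Treewidth 3.
One optimal decomposition is:
Bags: B1 = {b, c, d, e}  B2 = {a, b, c, e}
Tree: B1–B2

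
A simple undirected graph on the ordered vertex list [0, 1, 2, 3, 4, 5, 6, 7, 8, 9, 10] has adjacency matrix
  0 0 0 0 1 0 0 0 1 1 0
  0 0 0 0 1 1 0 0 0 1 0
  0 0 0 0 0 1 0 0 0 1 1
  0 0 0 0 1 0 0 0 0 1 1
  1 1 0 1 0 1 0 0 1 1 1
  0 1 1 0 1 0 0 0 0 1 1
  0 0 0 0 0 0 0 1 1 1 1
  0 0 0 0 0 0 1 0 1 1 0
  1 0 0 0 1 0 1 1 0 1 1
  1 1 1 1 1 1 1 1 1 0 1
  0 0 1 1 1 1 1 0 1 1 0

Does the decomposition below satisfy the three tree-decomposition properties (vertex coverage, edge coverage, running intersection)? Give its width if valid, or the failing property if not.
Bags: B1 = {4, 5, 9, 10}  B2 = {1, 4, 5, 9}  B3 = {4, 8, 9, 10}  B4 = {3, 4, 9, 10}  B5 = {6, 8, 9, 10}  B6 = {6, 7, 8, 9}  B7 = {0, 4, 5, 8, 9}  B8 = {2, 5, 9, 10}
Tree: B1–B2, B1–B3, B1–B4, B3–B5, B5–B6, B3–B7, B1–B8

No — bags containing vertex 5 are not connected in the tree.

A tree decomposition must satisfy three properties: every vertex lies in some bag; for every edge, both endpoints lie together in some bag; and for every vertex, the bags containing it form a connected subtree. Here bags containing vertex 5 are not connected in the tree, so the decomposition is invalid.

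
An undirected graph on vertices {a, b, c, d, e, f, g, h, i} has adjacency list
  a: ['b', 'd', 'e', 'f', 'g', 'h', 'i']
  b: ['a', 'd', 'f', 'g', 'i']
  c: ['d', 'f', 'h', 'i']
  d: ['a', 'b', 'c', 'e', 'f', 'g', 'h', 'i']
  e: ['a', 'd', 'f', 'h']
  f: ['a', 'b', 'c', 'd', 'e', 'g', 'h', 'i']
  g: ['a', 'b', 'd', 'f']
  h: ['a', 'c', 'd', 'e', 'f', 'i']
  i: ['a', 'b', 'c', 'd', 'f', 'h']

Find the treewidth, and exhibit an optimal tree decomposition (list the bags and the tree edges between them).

Every bag has size at most 5, so the width is 5 − 1 = 4 and tw(G) ≤ 4. Conversely, {c, d, f, h, i} is a clique of size 5, and the vertices of any clique must share a bag in every tree decomposition; so some bag has ≥ 5 vertices and tw(G) ≥ 4. Hence tw(G) = 4 exactly.

Treewidth 4.
One such decomposition:
Bags: B1 = {a, d, f, h, i}  B2 = {a, b, d, f, i}  B3 = {a, d, e, f, h}  B4 = {a, b, d, f, g}  B5 = {c, d, f, h, i}
Tree: B1–B2, B1–B3, B2–B4, B1–B5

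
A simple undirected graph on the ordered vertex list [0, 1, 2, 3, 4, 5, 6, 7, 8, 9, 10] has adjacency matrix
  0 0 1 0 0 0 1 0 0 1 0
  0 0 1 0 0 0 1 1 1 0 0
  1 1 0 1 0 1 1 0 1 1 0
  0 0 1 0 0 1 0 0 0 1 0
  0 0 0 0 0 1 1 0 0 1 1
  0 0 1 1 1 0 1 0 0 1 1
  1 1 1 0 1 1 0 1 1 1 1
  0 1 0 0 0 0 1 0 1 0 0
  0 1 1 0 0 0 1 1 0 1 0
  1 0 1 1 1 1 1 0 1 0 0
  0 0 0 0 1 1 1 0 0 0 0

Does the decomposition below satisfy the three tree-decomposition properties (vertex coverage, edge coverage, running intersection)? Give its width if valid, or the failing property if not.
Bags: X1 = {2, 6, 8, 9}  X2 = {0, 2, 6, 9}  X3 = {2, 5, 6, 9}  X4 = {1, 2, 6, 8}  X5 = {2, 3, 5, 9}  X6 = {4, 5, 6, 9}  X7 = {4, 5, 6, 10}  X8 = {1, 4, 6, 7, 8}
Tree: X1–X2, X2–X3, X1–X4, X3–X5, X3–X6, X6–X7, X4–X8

No — bags containing vertex 4 are not connected in the tree.

A tree decomposition must satisfy three properties: every vertex lies in some bag; for every edge, both endpoints lie together in some bag; and for every vertex, the bags containing it form a connected subtree. Here bags containing vertex 4 are not connected in the tree, so the decomposition is invalid.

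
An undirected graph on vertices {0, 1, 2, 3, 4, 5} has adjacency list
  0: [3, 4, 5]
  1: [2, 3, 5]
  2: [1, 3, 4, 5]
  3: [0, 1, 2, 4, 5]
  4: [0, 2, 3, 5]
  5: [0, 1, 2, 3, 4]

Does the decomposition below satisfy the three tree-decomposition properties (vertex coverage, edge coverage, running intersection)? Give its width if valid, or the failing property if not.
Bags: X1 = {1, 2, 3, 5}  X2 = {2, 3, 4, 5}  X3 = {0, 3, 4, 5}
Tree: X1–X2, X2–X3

Yes; width 3.

Vertex coverage: the bags together contain {0, 1, 2, 3, 4, 5}, the full vertex set. Edge coverage: each edge of G has both endpoints in at least one bag. Running intersection: for every vertex, the bags containing it form a connected subtree. All three properties hold, so this is a valid tree decomposition of width max|bag| − 1 = 3, and hence tw(G) ≤ 3.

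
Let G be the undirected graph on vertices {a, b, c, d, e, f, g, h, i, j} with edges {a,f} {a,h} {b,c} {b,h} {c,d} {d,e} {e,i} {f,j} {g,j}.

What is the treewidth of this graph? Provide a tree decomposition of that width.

Each bag holds 2 vertices, so the decomposition has width 1, which upper-bounds the treewidth. G has an edge, so its treewidth is at least 1. Combining the bounds, tw(G) = 1.

Treewidth 1.
One optimal decomposition is:
Bags: B1 = {g, j}  B2 = {f, j}  B3 = {a, f}  B4 = {a, h}  B5 = {b, h}  B6 = {b, c}  B7 = {c, d}  B8 = {d, e}  B9 = {e, i}
Tree: B1–B2, B2–B3, B3–B4, B4–B5, B5–B6, B6–B7, B7–B8, B8–B9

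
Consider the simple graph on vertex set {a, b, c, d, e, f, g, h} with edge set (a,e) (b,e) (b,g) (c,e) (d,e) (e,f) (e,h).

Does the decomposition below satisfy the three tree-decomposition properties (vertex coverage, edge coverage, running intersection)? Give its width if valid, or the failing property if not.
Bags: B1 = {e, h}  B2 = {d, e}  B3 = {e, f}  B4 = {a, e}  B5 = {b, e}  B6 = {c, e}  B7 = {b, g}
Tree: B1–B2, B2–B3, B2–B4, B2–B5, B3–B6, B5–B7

Yes; width 1.

Every vertex of G appears in some bag (union = {a, b, c, d, e, f, g, h}); every edge is covered by a bag; and for each vertex v the set of bags containing v is connected in the bag tree. The decomposition is therefore valid. The largest bag has 2 vertices, so the width is 1.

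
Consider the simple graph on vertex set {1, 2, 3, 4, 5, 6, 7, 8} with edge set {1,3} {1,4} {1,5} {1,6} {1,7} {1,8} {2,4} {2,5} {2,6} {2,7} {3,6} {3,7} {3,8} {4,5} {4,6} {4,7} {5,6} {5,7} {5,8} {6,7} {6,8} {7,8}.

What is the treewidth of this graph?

4

A width-4 tree decomposition is:
Bags: B1 = {1, 3, 6, 7, 8}  B2 = {1, 5, 6, 7, 8}  B3 = {1, 4, 5, 6, 7}  B4 = {2, 4, 5, 6, 7}
Tree: B1–B2, B2–B3, B3–B4
Each bag holds 5 vertices, so the decomposition has width 4, which upper-bounds the treewidth. For the lower bound, the 5 vertices {1, 3, 6, 7, 8} are pairwise adjacent, and any tree decomposition puts a clique entirely inside one bag — forcing width ≥ 4. Hence tw(G) = 4 exactly.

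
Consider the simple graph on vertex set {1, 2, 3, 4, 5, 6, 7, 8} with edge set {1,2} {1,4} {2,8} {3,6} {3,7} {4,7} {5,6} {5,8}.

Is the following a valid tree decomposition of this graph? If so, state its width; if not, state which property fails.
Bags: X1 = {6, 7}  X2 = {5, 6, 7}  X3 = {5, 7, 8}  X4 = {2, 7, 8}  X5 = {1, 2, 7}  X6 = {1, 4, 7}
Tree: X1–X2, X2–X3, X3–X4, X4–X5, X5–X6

No — vertex 3 appears in no bag.

A tree decomposition must satisfy three properties: every vertex lies in some bag; for every edge, both endpoints lie together in some bag; and for every vertex, the bags containing it form a connected subtree. Here vertex 3 appears in no bag, so the decomposition is invalid.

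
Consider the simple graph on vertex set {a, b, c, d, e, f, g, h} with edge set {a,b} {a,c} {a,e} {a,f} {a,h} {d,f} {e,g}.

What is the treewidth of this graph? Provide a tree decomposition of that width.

Each bag holds 2 vertices, so the decomposition has width 1, which upper-bounds the treewidth. Any graph with an edge has treewidth ≥ 1, and G has the edge a–b. Therefore the treewidth is 1.

Treewidth 1.
One optimal decomposition is:
Bags: B1 = {a, b}  B2 = {a, f}  B3 = {a, c}  B4 = {a, e}  B5 = {a, h}  B6 = {e, g}  B7 = {d, f}
Tree: B1–B2, B2–B3, B3–B4, B3–B5, B4–B6, B2–B7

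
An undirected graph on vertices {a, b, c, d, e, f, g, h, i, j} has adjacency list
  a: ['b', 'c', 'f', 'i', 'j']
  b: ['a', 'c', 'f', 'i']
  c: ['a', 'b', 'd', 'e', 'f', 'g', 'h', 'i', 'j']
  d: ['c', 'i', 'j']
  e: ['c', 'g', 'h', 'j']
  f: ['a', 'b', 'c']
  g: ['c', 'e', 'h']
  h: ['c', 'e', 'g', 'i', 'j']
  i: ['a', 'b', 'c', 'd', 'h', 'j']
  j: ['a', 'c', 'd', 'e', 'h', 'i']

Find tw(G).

3

A width-3 tree decomposition is:
Bags: B1 = {a, c, i, j}  B2 = {a, b, c, i}  B3 = {c, h, i, j}  B4 = {c, e, h, j}  B5 = {c, e, g, h}  B6 = {c, d, i, j}  B7 = {a, b, c, f}
Tree: B1–B2, B1–B3, B3–B4, B4–B5, B3–B6, B2–B7
The largest bag has 4 vertices, giving width 3; this decomposition certifies tw(G) ≤ 3. Conversely, {c, e, g, h} is a clique of size 4, and the vertices of any clique must share a bag in every tree decomposition; so some bag has ≥ 4 vertices and tw(G) ≥ 3. Combining the bounds, tw(G) = 3.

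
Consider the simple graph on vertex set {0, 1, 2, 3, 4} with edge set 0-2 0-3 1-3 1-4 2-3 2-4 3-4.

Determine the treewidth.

2

A width-2 tree decomposition is:
Bags: B1 = {1, 3, 4}  B2 = {2, 3, 4}  B3 = {0, 2, 3}
Tree: B1–B2, B2–B3
The largest bag has 3 vertices, giving width 2; this decomposition certifies tw(G) ≤ 2. For the lower bound, the 3 vertices {1, 3, 4} are pairwise adjacent, and any tree decomposition puts a clique entirely inside one bag — forcing width ≥ 2. Hence tw(G) = 2 exactly.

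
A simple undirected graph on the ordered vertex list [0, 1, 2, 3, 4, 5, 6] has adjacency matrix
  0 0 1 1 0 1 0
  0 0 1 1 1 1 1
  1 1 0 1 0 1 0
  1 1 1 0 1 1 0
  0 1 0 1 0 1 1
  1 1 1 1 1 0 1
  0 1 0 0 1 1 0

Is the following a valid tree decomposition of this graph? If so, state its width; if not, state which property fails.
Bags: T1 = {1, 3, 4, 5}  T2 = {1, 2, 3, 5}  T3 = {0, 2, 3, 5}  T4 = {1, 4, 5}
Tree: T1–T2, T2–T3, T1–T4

No — vertex 6 appears in no bag.

A tree decomposition must satisfy three properties: every vertex lies in some bag; for every edge, both endpoints lie together in some bag; and for every vertex, the bags containing it form a connected subtree. Here vertex 6 appears in no bag, so the decomposition is invalid.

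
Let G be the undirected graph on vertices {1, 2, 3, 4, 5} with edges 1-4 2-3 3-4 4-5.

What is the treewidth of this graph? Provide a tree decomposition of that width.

Each bag holds 2 vertices, so the decomposition has width 1, which upper-bounds the treewidth. Any graph with an edge has treewidth ≥ 1, and G has the edge 2–3. Combining the bounds, tw(G) = 1.

Treewidth 1.
One such decomposition:
Bags: B1 = {2, 3}  B2 = {3, 4}  B3 = {1, 4}  B4 = {4, 5}
Tree: B1–B2, B2–B3, B2–B4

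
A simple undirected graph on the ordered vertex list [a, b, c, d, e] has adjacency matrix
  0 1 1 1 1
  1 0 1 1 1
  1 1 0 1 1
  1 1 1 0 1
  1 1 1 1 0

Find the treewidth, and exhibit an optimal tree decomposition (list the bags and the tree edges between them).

With just one bag of size 5, the width is 5 − 1 = 4, so tw(G) ≤ 4. On the other hand G contains the 5-clique {a, b, c, d, e}. A clique must lie in a single bag of any decomposition, so no decomposition can have width below 4. Therefore the treewidth is 4.

Treewidth 4.
One such decomposition:
Bags: B1 = {a, b, c, d, e}
Tree: (single bag)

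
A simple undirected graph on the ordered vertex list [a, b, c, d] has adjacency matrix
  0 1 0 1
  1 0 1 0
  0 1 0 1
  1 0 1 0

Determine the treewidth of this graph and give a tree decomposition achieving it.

Every bag has size at most 3, so the width is 3 − 1 = 2 and tw(G) ≤ 2. Since b–a–d–c–b is a cycle in G, G is not acyclic. Forests are exactly the graphs of treewidth ≤ 1, so tw(G) ≥ 2. The upper and lower bounds meet at 2, so that is the treewidth.

Treewidth 2.
Bags: B1 = {a, b, d}  B2 = {b, c, d}
Tree: B1–B2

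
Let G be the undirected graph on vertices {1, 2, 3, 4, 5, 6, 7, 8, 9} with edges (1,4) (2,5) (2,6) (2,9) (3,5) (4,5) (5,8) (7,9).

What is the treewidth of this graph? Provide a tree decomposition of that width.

Treewidth 1.
One optimal decomposition is:
Bags: B1 = {4, 5}  B2 = {2, 5}  B3 = {3, 5}  B4 = {5, 8}  B5 = {2, 6}  B6 = {1, 4}  B7 = {2, 9}  B8 = {7, 9}
Tree: B1–B2, B2–B3, B1–B4, B2–B5, B1–B6, B2–B7, B7–B8

Each bag holds 2 vertices, so the decomposition has width 1, which upper-bounds the treewidth. G has an edge, so its treewidth is at least 1. The upper and lower bounds meet at 1, so that is the treewidth.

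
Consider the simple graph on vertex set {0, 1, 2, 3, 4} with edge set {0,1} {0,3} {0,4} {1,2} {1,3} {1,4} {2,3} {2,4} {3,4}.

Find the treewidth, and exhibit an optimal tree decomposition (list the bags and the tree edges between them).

Treewidth 3.
Bags: B1 = {0, 1, 3, 4}  B2 = {1, 2, 3, 4}
Tree: B1–B2

Each bag holds 4 vertices, so the decomposition has width 3, which upper-bounds the treewidth. Conversely, {0, 1, 3, 4} is a clique of size 4, and the vertices of any clique must share a bag in every tree decomposition; so some bag has ≥ 4 vertices and tw(G) ≥ 3. Combining the bounds, tw(G) = 3.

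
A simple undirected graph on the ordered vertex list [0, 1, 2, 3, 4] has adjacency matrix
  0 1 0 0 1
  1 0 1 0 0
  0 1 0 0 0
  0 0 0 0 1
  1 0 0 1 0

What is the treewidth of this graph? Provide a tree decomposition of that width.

The largest bag has 2 vertices, giving width 1; this decomposition certifies tw(G) ≤ 1. Since G has at least one edge (e.g. 2–1), it is not an edgeless graph, so tw(G) ≥ 1. Combining the bounds, tw(G) = 1.

Treewidth 1.
Bags: B1 = {1, 2}  B2 = {0, 1}  B3 = {0, 4}  B4 = {3, 4}
Tree: B1–B2, B2–B3, B3–B4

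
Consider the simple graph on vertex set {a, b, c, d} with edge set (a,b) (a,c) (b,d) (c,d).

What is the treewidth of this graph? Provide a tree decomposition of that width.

Treewidth 2.
One such decomposition:
Bags: B1 = {a, b, c}  B2 = {b, c, d}
Tree: B1–B2

The largest bag has 3 vertices, giving width 2; this decomposition certifies tw(G) ≤ 2. Since b–a–c–d–b is a cycle in G, G is not acyclic. Forests are exactly the graphs of treewidth ≤ 1, so tw(G) ≥ 2. Combining the bounds, tw(G) = 2.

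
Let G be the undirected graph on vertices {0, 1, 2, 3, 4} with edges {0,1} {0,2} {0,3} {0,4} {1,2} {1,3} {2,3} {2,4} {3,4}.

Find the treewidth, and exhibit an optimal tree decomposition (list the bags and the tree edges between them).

Each bag holds 4 vertices, so the decomposition has width 3, which upper-bounds the treewidth. Conversely, {0, 1, 2, 3} is a clique of size 4, and the vertices of any clique must share a bag in every tree decomposition; so some bag has ≥ 4 vertices and tw(G) ≥ 3. Hence tw(G) = 3 exactly.

Treewidth 3.
One such decomposition:
Bags: B1 = {0, 2, 3, 4}  B2 = {0, 1, 2, 3}
Tree: B1–B2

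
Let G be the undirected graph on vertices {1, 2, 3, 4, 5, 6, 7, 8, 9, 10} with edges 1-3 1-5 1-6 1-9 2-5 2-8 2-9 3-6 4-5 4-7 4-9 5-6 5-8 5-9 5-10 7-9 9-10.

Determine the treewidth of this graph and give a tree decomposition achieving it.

Every bag has size at most 3, so the width is 3 − 1 = 2 and tw(G) ≤ 2. On the other hand G contains the 3-clique {1, 3, 6}. A clique must lie in a single bag of any decomposition, so no decomposition can have width below 2. Therefore the treewidth is 2.

Treewidth 2.
One optimal decomposition is:
Bags: B1 = {2, 5, 9}  B2 = {4, 5, 9}  B3 = {1, 5, 9}  B4 = {1, 5, 6}  B5 = {4, 7, 9}  B6 = {1, 3, 6}  B7 = {5, 9, 10}  B8 = {2, 5, 8}
Tree: B1–B2, B1–B3, B3–B4, B2–B5, B4–B6, B3–B7, B1–B8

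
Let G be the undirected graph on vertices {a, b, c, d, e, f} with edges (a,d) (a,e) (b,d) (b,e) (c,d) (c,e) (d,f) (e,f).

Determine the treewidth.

A width-2 tree decomposition is:
Bags: B1 = {d, e, f}  B2 = {c, d, e}  B3 = {a, d, e}  B4 = {b, d, e}
Tree: B1–B2, B2–B3, B3–B4
The largest bag has 3 vertices, giving width 2; this decomposition certifies tw(G) ≤ 2. For the lower bound, G contains the cycle d–f–e–c–d, so G is not a forest; only forests have treewidth ≤ 1, hence tw(G) ≥ 2. The upper and lower bounds meet at 2, so that is the treewidth.

2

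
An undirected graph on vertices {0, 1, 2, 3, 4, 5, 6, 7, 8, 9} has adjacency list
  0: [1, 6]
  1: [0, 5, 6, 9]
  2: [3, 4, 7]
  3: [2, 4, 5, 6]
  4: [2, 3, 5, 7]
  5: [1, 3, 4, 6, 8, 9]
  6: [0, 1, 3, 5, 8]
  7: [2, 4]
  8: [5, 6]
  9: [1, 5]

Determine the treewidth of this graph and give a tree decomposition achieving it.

The largest bag has 3 vertices, giving width 2; this decomposition certifies tw(G) ≤ 2. Conversely, {0, 1, 6} is a clique of size 3, and the vertices of any clique must share a bag in every tree decomposition; so some bag has ≥ 3 vertices and tw(G) ≥ 2. Hence tw(G) = 2 exactly.

Treewidth 2.
Bags: B1 = {5, 6, 8}  B2 = {1, 5, 6}  B3 = {0, 1, 6}  B4 = {3, 5, 6}  B5 = {3, 4, 5}  B6 = {2, 3, 4}  B7 = {1, 5, 9}  B8 = {2, 4, 7}
Tree: B1–B2, B2–B3, B2–B4, B4–B5, B5–B6, B2–B7, B6–B8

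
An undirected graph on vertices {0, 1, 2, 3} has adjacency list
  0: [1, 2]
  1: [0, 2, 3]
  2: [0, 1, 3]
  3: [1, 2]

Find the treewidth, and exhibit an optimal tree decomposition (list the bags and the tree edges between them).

Every bag has size at most 3, so the width is 3 − 1 = 2 and tw(G) ≤ 2. Conversely, {0, 1, 2} is a clique of size 3, and the vertices of any clique must share a bag in every tree decomposition; so some bag has ≥ 3 vertices and tw(G) ≥ 2. The upper and lower bounds meet at 2, so that is the treewidth.

Treewidth 2.
One such decomposition:
Bags: B1 = {0, 1, 2}  B2 = {1, 2, 3}
Tree: B1–B2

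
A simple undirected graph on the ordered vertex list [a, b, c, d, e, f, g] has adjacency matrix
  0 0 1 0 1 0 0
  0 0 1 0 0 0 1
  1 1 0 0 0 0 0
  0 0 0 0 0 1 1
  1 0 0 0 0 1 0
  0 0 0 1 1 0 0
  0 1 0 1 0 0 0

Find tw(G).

2

A width-2 tree decomposition is:
Bags: B1 = {d, f, g}  B2 = {e, f, g}  B3 = {a, e, g}  B4 = {a, c, g}  B5 = {b, c, g}
Tree: B1–B2, B2–B3, B3–B4, B4–B5
The largest bag has 3 vertices, giving width 2; this decomposition certifies tw(G) ≤ 2. Since g–d–f–e–a–c–b–g is a cycle in G, G is not acyclic. Forests are exactly the graphs of treewidth ≤ 1, so tw(G) ≥ 2. Combining the bounds, tw(G) = 2.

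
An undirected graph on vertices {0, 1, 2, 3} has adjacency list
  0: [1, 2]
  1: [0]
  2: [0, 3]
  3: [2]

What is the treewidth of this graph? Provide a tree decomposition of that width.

Treewidth 1.
One optimal decomposition is:
Bags: B1 = {0, 2}  B2 = {2, 3}  B3 = {0, 1}
Tree: B1–B2, B1–B3

Every bag has size at most 2, so the width is 2 − 1 = 1 and tw(G) ≤ 1. Since G has at least one edge (e.g. 2–0), it is not an edgeless graph, so tw(G) ≥ 1. Combining the bounds, tw(G) = 1.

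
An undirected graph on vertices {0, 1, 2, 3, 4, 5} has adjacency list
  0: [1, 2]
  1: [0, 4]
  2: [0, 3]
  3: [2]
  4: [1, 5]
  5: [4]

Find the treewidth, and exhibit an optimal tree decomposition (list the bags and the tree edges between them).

The largest bag has 2 vertices, giving width 1; this decomposition certifies tw(G) ≤ 1. G has an edge, so its treewidth is at least 1. Hence tw(G) = 1 exactly.

Treewidth 1.
One optimal decomposition is:
Bags: B1 = {4, 5}  B2 = {1, 4}  B3 = {0, 1}  B4 = {0, 2}  B5 = {2, 3}
Tree: B1–B2, B2–B3, B3–B4, B4–B5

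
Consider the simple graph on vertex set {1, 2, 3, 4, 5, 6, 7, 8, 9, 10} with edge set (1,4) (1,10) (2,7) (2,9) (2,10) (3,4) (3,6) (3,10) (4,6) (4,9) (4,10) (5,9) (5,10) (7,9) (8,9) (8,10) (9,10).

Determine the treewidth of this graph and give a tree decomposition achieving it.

Treewidth 2.
One such decomposition:
Bags: B1 = {3, 4, 6}  B2 = {3, 4, 10}  B3 = {4, 9, 10}  B4 = {8, 9, 10}  B5 = {2, 9, 10}  B6 = {2, 7, 9}  B7 = {5, 9, 10}  B8 = {1, 4, 10}
Tree: B1–B2, B2–B3, B3–B4, B4–B5, B5–B6, B4–B7, B3–B8

Each bag holds 3 vertices, so the decomposition has width 2, which upper-bounds the treewidth. Conversely, {1, 4, 10} is a clique of size 3, and the vertices of any clique must share a bag in every tree decomposition; so some bag has ≥ 3 vertices and tw(G) ≥ 2. Combining the bounds, tw(G) = 2.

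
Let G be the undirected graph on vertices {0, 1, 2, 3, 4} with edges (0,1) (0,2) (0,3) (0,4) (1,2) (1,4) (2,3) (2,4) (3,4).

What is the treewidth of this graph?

A width-3 tree decomposition is:
Bags: B1 = {0, 2, 3, 4}  B2 = {0, 1, 2, 4}
Tree: B1–B2
The largest bag has 4 vertices, giving width 3; this decomposition certifies tw(G) ≤ 3. For the lower bound, the 4 vertices {0, 1, 2, 4} are pairwise adjacent, and any tree decomposition puts a clique entirely inside one bag — forcing width ≥ 3. Therefore the treewidth is 3.

3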